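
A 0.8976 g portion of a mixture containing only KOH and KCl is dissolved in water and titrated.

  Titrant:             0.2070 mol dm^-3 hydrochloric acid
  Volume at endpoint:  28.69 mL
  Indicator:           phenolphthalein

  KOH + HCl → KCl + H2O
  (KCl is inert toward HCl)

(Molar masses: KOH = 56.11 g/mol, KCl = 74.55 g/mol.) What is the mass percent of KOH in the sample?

37.12 %

n(HCl) = 0.02869 × 0.2070 = 5.939 × 10^-3 mol
Let x = n(KOH), y = n(KCl).
Titrant: 1x = 5.939 × 10^-3;  mass: 56.11x + 74.55y = 0.8976
Solving, x = 5.939 × 10^-3 mol, y = 7.570 × 10^-3 mol
mass of KOH = 5.939 × 10^-3 × 56.11 = 0.3332 g
% KOH = 0.3332 / 0.8976 × 100 = 37.12 %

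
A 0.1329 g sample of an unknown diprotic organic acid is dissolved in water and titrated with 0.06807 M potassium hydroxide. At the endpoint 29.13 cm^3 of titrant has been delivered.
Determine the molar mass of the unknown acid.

134.0 g/mol

n(KOH) = 0.02913 L × 0.06807 mol/L = 1.983 × 10^-3 mol
From the 1:2 ratio, n(H2A) = 1/2 × 1.983 × 10^-3 = 9.914 × 10^-4 mol
M = m / n = 0.1329 g / 9.914 × 10^-4 mol = 134.0 g/mol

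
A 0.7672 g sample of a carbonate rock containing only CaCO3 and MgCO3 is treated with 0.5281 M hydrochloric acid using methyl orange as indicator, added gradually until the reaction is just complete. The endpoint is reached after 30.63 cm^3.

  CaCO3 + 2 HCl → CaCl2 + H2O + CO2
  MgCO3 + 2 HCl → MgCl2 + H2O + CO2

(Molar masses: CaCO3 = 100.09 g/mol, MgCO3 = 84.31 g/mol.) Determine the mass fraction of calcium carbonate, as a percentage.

n(HCl) = 0.03063 × 0.5281 = 0.01618 mol
Let x = n(CaCO3), y = n(MgCO3).
Titrant: 2x + 2y = 0.01618;  mass: 100.09x + 84.31y = 0.7672
Solving, x = 5.406 × 10^-3 mol, y = 2.681 × 10^-3 mol
mass of CaCO3 = 5.406 × 10^-3 × 100.09 = 0.5411 g
% CaCO3 = 0.5411 / 0.7672 × 100 = 70.53 %

70.53 %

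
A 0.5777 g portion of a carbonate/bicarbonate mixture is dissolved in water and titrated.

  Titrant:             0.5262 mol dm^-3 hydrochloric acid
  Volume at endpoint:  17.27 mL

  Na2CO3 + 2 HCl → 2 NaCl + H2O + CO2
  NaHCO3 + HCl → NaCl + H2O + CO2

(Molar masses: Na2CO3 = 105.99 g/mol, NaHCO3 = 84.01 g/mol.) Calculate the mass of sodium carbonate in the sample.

n(HCl) = 0.01727 × 0.5262 = 9.087 × 10^-3 mol
Let x = n(Na2CO3), y = n(NaHCO3).
Titrant: 2x + 1y = 9.087 × 10^-3;  mass: 105.99x + 84.01y = 0.5777
Solving, x = 2.994 × 10^-3 mol, y = 3.099 × 10^-3 mol
mass of Na2CO3 = 2.994 × 10^-3 × 105.99 = 0.3174 g

0.3174 g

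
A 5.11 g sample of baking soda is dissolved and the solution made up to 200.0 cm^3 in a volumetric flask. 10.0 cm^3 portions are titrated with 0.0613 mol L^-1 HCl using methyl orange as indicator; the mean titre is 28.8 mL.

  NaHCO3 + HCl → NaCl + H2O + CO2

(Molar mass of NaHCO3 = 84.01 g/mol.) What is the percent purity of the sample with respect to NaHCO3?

58.0 %

n(HCl) per titration = 0.0288 × 0.0613 = 1.77 × 10^-3 mol
n(NaHCO3) in each aliquot = 1.77 × 10^-3 mol (1:1 ratio)
n(NaHCO3) in the whole flask = 1.77 × 10^-3 × 200.0/10.0 = 0.0353 mol
mass of NaHCO3 = 0.0353 × 84.01 = 2.97 g
% NaHCO3 = 2.97 / 5.11 × 100 = 58.0 %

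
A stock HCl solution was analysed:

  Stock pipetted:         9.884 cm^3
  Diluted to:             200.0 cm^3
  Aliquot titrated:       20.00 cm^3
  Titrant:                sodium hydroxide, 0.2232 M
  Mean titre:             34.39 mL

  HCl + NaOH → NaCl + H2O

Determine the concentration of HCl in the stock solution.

n(NaOH) = 0.03439 × 0.2232 = 7.676 × 10^-3 mol
n(HCl) in the aliquot = 7.676 × 10^-3 mol (1:1 ratio)
[HCl]_dilute = 7.676 × 10^-3 / 0.02000 = 0.3838 mol/L
Dilution factor = 200.0 / 9.884 = 20.23
[HCl]_stock = 0.3838 × 20.23 = 7.766 mol/L

7.766 M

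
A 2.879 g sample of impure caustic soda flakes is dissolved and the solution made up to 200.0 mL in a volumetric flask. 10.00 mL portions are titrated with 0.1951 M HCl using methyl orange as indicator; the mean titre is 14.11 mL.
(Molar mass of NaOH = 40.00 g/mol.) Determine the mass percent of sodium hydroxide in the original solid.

76.49 %

NaOH + HCl → NaCl + H2O
n(HCl) per titration = 0.01411 × 0.1951 = 2.753 × 10^-3 mol
n(NaOH) in each aliquot = 2.753 × 10^-3 mol (1:1 ratio)
n(NaOH) in the whole flask = 2.753 × 10^-3 × 200.0/10.00 = 0.05506 mol
mass of NaOH = 0.05506 × 40.00 = 2.202 g
% NaOH = 2.202 / 2.879 × 100 = 76.49 %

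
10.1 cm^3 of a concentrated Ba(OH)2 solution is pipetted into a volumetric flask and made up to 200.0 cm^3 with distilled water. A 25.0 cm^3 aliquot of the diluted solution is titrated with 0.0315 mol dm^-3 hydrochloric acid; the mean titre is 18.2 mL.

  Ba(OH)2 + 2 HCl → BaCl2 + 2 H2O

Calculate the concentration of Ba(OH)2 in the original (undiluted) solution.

0.227 mol/L

n(HCl) = 0.0182 × 0.0315 = 5.73 × 10^-4 mol
From the 1:2 ratio, n(Ba(OH)2) in the aliquot = 1/2 × 5.73 × 10^-4 = 2.87 × 10^-4 mol
[Ba(OH)2]_dilute = 2.87 × 10^-4 / 0.0250 = 0.0115 mol/L
Dilution factor = 200.0 / 10.1 = 19.80
[Ba(OH)2]_stock = 0.0115 × 19.80 = 0.227 mol/L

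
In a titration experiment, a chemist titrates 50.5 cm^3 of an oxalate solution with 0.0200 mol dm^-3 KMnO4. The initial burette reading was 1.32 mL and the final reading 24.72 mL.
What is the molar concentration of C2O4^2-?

0.0232 mol/L

2 MnO4^- + 5 C2O4^2- + 16 H^+ → 2 Mn^2+ + 10 CO2 + 8 H2O
n(KMnO4) = 0.0234 L × 0.0200 mol/L = 4.68 × 10^-4 mol
From the 5:2 mole ratio, n(C2O4^2-) = 5/2 × 4.68 × 10^-4 = 1.17 × 10^-3 mol
[C2O4^2-] = 1.17 × 10^-3 mol / 0.0505 L = 0.0232 mol/L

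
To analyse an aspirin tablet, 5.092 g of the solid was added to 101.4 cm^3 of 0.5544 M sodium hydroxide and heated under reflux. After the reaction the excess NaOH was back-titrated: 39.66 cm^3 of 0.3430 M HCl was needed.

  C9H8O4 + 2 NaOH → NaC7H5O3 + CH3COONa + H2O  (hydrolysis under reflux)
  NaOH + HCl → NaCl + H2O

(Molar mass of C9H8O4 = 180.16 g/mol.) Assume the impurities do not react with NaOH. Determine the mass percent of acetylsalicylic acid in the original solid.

n(NaOH) added = 0.1014 × 0.5544 = 0.05622 mol
n(HCl) used in back-titration = 0.03966 × 0.3430 = 0.01360 mol
n(NaOH) left over = 0.01360 mol (1:1 ratio)
n(NaOH) consumed by analyte = 0.05622 − 0.01360 = 0.04261 mol
From the 1:2 ratio, n(C9H8O4) = 1/2 × 0.04261 = 0.02131 mol
mass of C9H8O4 = 0.02131 × 180.16 = 3.839 g
% C9H8O4 = 3.839 / 5.092 × 100 = 75.38 %

75.38 %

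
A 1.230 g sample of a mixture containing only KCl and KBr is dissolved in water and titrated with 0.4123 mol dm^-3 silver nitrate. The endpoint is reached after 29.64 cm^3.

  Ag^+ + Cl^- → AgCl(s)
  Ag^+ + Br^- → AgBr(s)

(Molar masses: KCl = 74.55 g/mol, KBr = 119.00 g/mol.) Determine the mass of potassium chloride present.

0.3761 g

n(AgNO3) = 0.02964 × 0.4123 = 0.01222 mol
Let x = n(KCl), y = n(KBr).
Titrant: 1x + 1y = 0.01222;  mass: 74.55x + 119.00y = 1.230
Solving, x = 5.045 × 10^-3 mol, y = 7.176 × 10^-3 mol
mass of KCl = 5.045 × 10^-3 × 74.55 = 0.3761 g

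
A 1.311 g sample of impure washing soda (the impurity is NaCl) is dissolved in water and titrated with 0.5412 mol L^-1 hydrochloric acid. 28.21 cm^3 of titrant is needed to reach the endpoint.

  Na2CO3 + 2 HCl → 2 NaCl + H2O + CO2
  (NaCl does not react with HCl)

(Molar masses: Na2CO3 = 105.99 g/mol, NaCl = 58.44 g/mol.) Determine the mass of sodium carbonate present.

n(HCl) = 0.02821 × 0.5412 = 0.01527 mol
Let x = n(Na2CO3), y = n(NaCl).
Titrant: 2x = 0.01527;  mass: 105.99x + 58.44y = 1.311
Solving, x = 7.634 × 10^-3 mol, y = 8.589 × 10^-3 mol
mass of Na2CO3 = 7.634 × 10^-3 × 105.99 = 0.8091 g

0.8091 g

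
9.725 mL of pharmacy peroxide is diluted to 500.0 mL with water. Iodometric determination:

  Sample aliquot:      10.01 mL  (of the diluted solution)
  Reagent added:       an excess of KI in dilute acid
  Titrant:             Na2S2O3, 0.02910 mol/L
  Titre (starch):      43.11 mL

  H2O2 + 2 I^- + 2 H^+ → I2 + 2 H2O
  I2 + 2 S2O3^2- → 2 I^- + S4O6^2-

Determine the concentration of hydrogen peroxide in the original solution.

3.222 mol/L

n(S2O3^2-) = 0.04311 × 0.02910 = 1.255 × 10^-3 mol
n(I2) = n(S2O3^2-)/2 = 6.273 × 10^-4 mol
n(H2O2) in the aliquot = 6.273 × 10^-4 mol (1:1 ratio)
[H2O2]_dilute = 6.273 × 10^-4 / 0.01001 = 0.06266 mol/L
[H2O2]_original = 0.06266 × 500.0/9.725 = 3.222 mol/L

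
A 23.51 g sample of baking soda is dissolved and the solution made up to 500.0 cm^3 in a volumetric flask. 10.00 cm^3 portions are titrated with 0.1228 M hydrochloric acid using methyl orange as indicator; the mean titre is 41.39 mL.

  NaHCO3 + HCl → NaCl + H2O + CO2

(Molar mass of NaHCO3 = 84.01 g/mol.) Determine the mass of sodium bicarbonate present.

21.35 g

n(HCl) per titration = 0.04139 × 0.1228 = 5.083 × 10^-3 mol
n(NaHCO3) in each aliquot = 5.083 × 10^-3 mol (1:1 ratio)
n(NaHCO3) in the whole flask = 5.083 × 10^-3 × 500.0/10.00 = 0.2541 mol
mass of NaHCO3 = 0.2541 × 84.01 = 21.35 g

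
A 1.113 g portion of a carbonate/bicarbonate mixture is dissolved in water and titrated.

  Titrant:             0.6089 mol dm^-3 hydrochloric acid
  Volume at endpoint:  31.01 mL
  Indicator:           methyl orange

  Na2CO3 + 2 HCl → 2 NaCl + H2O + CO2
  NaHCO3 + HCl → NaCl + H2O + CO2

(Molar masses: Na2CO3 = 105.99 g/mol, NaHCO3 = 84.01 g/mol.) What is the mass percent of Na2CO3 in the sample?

n(HCl) = 0.03101 × 0.6089 = 0.01888 mol
Let x = n(Na2CO3), y = n(NaHCO3).
Titrant: 2x + 1y = 0.01888;  mass: 105.99x + 84.01y = 1.113
Solving, x = 7.630 × 10^-3 mol, y = 3.622 × 10^-3 mol
mass of Na2CO3 = 7.630 × 10^-3 × 105.99 = 0.8087 g
% Na2CO3 = 0.8087 / 1.113 × 100 = 72.66 %

72.66 %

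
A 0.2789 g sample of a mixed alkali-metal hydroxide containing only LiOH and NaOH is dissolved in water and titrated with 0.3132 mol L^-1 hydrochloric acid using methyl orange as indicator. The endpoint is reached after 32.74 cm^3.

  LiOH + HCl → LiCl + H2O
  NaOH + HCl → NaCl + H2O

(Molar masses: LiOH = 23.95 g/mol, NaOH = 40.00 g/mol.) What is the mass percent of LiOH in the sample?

n(HCl) = 0.03274 × 0.3132 = 0.01025 mol
Let x = n(LiOH), y = n(NaOH).
Titrant: 1x + 1y = 0.01025;  mass: 23.95x + 40.00y = 0.2789
Solving, x = 8.179 × 10^-3 mol, y = 2.076 × 10^-3 mol
mass of LiOH = 8.179 × 10^-3 × 23.95 = 0.1959 g
% LiOH = 0.1959 / 0.2789 × 100 = 70.23 %

70.23 %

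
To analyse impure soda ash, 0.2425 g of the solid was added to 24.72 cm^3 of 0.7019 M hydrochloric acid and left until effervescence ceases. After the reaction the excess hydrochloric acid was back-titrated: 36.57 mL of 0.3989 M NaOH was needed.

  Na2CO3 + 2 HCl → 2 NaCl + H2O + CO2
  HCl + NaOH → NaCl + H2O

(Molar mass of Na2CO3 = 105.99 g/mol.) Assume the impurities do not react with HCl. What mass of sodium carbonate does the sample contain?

0.1464 g

n(HCl) added = 0.02472 × 0.7019 = 0.01735 mol
n(NaOH) used in back-titration = 0.03657 × 0.3989 = 0.01459 mol
n(HCl) left over = 0.01459 mol (1:1 ratio)
n(HCl) consumed by analyte = 0.01735 − 0.01459 = 2.763 × 10^-3 mol
From the 1:2 ratio, n(Na2CO3) = 1/2 × 2.763 × 10^-3 = 1.382 × 10^-3 mol
mass of Na2CO3 = 1.382 × 10^-3 × 105.99 = 0.1464 g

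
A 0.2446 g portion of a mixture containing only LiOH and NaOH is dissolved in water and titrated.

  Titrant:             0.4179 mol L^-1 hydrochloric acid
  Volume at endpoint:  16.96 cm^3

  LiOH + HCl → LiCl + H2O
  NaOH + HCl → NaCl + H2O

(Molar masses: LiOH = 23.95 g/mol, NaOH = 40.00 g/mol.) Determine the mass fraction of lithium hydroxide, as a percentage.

23.73 %

n(HCl) = 0.01696 × 0.4179 = 7.088 × 10^-3 mol
Let x = n(LiOH), y = n(NaOH).
Titrant: 1x + 1y = 7.088 × 10^-3;  mass: 23.95x + 40.00y = 0.2446
Solving, x = 2.424 × 10^-3 mol, y = 4.664 × 10^-3 mol
mass of LiOH = 2.424 × 10^-3 × 23.95 = 0.05805 g
% LiOH = 0.05805 / 0.2446 × 100 = 23.73 %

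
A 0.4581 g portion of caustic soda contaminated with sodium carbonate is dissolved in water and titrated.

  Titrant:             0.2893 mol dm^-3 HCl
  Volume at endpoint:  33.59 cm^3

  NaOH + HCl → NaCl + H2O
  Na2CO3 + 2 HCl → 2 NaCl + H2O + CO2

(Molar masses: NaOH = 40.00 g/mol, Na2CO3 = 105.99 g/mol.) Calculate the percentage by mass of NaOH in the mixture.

38.22 %

n(HCl) = 0.03359 × 0.2893 = 9.718 × 10^-3 mol
Let x = n(NaOH), y = n(Na2CO3).
Titrant: 1x + 2y = 9.718 × 10^-3;  mass: 40.00x + 105.99y = 0.4581
Solving, x = 4.377 × 10^-3 mol, y = 2.670 × 10^-3 mol
mass of NaOH = 4.377 × 10^-3 × 40.00 = 0.1751 g
% NaOH = 0.1751 / 0.4581 × 100 = 38.22 %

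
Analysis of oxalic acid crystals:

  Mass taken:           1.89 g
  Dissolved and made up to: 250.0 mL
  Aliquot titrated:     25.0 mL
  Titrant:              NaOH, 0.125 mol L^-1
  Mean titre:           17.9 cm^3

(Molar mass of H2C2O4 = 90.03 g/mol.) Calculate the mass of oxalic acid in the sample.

H2C2O4 + 2 NaOH → Na2C2O4 + 2 H2O
n(NaOH) per titration = 0.0179 × 0.125 = 2.24 × 10^-3 mol
From the 1:2 ratio, n(H2C2O4) in each aliquot = 1/2 × 2.24 × 10^-3 = 1.12 × 10^-3 mol
n(H2C2O4) in the whole flask = 1.12 × 10^-3 × 250.0/25.0 = 0.0112 mol
mass of H2C2O4 = 0.0112 × 90.03 = 1.01 g

1.01 g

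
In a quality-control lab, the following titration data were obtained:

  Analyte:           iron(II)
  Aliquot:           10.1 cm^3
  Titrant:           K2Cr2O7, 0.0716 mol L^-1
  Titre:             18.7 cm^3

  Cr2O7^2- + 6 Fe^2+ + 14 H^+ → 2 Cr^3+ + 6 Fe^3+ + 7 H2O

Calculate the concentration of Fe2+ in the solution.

n(K2Cr2O7) = 0.0187 L × 0.0716 mol/L = 1.34 × 10^-3 mol
From the 6:1 mole ratio, n(Fe2+) = 6/1 × 1.34 × 10^-3 = 8.03 × 10^-3 mol
[Fe2+] = 8.03 × 10^-3 mol / 0.0101 L = 0.795 mol/L

0.795 mol/L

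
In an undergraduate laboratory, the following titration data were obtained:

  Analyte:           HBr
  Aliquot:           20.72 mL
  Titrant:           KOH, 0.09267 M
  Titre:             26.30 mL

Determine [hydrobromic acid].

HBr + KOH → KBr + H2O
n(KOH) = 0.02630 L × 0.09267 mol/L = 2.437 × 10^-3 mol
n(HBr) = 2.437 × 10^-3 mol (1:1 mole ratio)
[HBr] = 2.437 × 10^-3 mol / 0.02072 L = 0.1176 mol/L

0.1176 M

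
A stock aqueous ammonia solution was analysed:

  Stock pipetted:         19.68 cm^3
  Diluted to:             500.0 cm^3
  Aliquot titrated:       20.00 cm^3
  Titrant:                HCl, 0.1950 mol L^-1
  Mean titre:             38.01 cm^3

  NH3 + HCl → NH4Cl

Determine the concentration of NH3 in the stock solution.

9.416 mol/L

n(HCl) = 0.03801 × 0.1950 = 7.412 × 10^-3 mol
n(NH3) in the aliquot = 7.412 × 10^-3 mol (1:1 ratio)
[NH3]_dilute = 7.412 × 10^-3 / 0.02000 = 0.3706 mol/L
Dilution factor = 500.0 / 19.68 = 25.41
[NH3]_stock = 0.3706 × 25.41 = 9.416 mol/L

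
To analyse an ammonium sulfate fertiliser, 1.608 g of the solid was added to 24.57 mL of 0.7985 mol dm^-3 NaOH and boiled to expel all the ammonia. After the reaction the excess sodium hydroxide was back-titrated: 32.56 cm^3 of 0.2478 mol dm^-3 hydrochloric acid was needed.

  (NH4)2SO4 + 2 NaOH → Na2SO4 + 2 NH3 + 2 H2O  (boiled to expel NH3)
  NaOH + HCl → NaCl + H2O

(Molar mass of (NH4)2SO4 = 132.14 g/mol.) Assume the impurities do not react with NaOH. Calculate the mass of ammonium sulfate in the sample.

n(NaOH) added = 0.02457 × 0.7985 = 0.01962 mol
n(HCl) used in back-titration = 0.03256 × 0.2478 = 8.068 × 10^-3 mol
n(NaOH) left over = 8.068 × 10^-3 mol (1:1 ratio)
n(NaOH) consumed by analyte = 0.01962 − 8.068 × 10^-3 = 0.01155 mol
From the 1:2 ratio, n((NH4)2SO4) = 1/2 × 0.01155 = 5.775 × 10^-3 mol
mass of (NH4)2SO4 = 5.775 × 10^-3 × 132.14 = 0.7632 g

0.7632 g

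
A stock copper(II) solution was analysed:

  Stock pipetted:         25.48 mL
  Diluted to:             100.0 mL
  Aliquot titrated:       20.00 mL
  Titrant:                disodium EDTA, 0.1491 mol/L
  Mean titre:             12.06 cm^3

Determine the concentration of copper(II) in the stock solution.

Cu^2+ + EDTA^4- → [Cu(EDTA)]^2-
n(EDTA) = 0.01206 × 0.1491 = 1.798 × 10^-3 mol
n(Cu2+) in the aliquot = 1.798 × 10^-3 mol (1:1 ratio)
[Cu2+]_dilute = 1.798 × 10^-3 / 0.02000 = 0.08991 mol/L
Dilution factor = 100.0 / 25.48 = 3.925
[Cu2+]_stock = 0.08991 × 3.925 = 0.3529 mol/L

0.3529 mol/L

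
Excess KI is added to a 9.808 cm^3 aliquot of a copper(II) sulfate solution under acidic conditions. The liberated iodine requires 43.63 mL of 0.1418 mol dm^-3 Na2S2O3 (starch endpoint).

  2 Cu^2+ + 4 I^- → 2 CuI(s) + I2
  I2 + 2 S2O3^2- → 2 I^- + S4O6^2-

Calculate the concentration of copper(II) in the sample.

0.6308 mol/L

n(S2O3^2-) = 0.04363 × 0.1418 = 6.187 × 10^-3 mol
n(I2) = n(S2O3^2-)/2 = 3.093 × 10^-3 mol
From the 2:1 ratio, n(Cu2+) in the aliquot = 2/1 × 3.093 × 10^-3 = 6.187 × 10^-3 mol
[Cu2+] = 6.187 × 10^-3 / 0.009808 = 0.6308 mol/L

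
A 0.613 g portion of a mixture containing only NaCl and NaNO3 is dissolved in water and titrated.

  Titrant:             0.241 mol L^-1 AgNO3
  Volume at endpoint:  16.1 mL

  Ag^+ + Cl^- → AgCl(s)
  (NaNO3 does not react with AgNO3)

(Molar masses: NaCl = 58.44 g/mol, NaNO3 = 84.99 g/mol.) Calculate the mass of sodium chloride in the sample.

0.227 g

n(AgNO3) = 0.0161 × 0.241 = 3.88 × 10^-3 mol
Let x = n(NaCl), y = n(NaNO3).
Titrant: 1x = 3.88 × 10^-3;  mass: 58.44x + 84.99y = 0.613
Solving, x = 3.88 × 10^-3 mol, y = 4.54 × 10^-3 mol
mass of NaCl = 3.88 × 10^-3 × 58.44 = 0.227 g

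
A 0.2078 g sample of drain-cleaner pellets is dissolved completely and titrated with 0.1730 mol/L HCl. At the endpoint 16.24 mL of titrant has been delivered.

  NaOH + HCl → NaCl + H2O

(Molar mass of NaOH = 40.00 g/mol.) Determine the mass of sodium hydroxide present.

n(HCl) = 0.01624 L × 0.1730 mol/L = 2.810 × 10^-3 mol
n(NaOH) = 2.810 × 10^-3 mol (1:1 ratio)
mass of NaOH = 2.810 × 10^-3 × 40.00 g/mol = 0.1124 g

0.1124 g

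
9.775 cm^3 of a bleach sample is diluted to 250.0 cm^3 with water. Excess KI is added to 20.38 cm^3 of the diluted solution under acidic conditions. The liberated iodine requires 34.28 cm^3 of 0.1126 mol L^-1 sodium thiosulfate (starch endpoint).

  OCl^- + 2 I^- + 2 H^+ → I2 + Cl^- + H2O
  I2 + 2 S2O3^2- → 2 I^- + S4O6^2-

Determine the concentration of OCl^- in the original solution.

n(S2O3^2-) = 0.03428 × 0.1126 = 3.860 × 10^-3 mol
n(I2) = n(S2O3^2-)/2 = 1.930 × 10^-3 mol
n(OCl^-) in the aliquot = 1.930 × 10^-3 mol (1:1 ratio)
[OCl^-]_dilute = 1.930 × 10^-3 / 0.02038 = 0.09470 mol/L
[OCl^-]_original = 0.09470 × 250.0/9.775 = 2.422 mol/L

2.422 mol/L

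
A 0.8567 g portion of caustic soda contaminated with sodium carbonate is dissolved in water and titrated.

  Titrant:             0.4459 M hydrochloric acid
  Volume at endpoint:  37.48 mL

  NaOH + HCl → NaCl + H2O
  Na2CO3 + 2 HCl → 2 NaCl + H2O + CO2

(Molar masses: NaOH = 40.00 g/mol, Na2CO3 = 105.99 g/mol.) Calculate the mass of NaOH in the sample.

n(HCl) = 0.03748 × 0.4459 = 0.01671 mol
Let x = n(NaOH), y = n(Na2CO3).
Titrant: 1x + 2y = 0.01671;  mass: 40.00x + 105.99y = 0.8567
Solving, x = 2.229 × 10^-3 mol, y = 7.242 × 10^-3 mol
mass of NaOH = 2.229 × 10^-3 × 40.00 = 0.08917 g

0.08917 g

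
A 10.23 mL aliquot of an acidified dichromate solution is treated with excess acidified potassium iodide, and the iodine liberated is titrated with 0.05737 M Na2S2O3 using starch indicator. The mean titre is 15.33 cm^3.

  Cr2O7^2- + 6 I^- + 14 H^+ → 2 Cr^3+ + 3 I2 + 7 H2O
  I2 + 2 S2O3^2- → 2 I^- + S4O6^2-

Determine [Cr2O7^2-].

0.01433 M

n(S2O3^2-) = 0.01533 × 0.05737 = 8.795 × 10^-4 mol
n(I2) = n(S2O3^2-)/2 = 4.397 × 10^-4 mol
From the 1:3 ratio, n(Cr2O7^2-) in the aliquot = 1/3 × 4.397 × 10^-4 = 1.466 × 10^-4 mol
[Cr2O7^2-] = 1.466 × 10^-4 / 0.01023 = 0.01433 mol/L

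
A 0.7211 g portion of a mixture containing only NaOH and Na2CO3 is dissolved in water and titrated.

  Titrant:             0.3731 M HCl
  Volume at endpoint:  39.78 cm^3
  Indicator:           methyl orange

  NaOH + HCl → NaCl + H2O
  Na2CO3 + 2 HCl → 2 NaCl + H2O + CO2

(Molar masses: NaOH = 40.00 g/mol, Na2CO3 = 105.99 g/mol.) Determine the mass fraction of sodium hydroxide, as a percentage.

27.94 %

n(HCl) = 0.03978 × 0.3731 = 0.01484 mol
Let x = n(NaOH), y = n(Na2CO3).
Titrant: 1x + 2y = 0.01484;  mass: 40.00x + 105.99y = 0.7211
Solving, x = 5.036 × 10^-3 mol, y = 4.903 × 10^-3 mol
mass of NaOH = 5.036 × 10^-3 × 40.00 = 0.2015 g
% NaOH = 0.2015 / 0.7211 × 100 = 27.94 %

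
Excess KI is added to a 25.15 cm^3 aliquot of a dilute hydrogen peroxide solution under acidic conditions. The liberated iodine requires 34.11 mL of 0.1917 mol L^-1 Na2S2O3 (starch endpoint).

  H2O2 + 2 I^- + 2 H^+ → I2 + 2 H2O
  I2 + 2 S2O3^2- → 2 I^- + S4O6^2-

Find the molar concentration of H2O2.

0.1300 mol/L

n(S2O3^2-) = 0.03411 × 0.1917 = 6.539 × 10^-3 mol
n(I2) = n(S2O3^2-)/2 = 3.269 × 10^-3 mol
n(H2O2) in the aliquot = 3.269 × 10^-3 mol (1:1 ratio)
[H2O2] = 3.269 × 10^-3 / 0.02515 = 0.1300 mol/L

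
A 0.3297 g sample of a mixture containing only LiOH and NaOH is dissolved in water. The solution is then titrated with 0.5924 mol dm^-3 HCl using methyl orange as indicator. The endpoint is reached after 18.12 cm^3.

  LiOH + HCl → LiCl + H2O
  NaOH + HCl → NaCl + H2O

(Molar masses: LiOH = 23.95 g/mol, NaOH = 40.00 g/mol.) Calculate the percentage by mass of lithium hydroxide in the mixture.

45.11 %

n(HCl) = 0.01812 × 0.5924 = 0.01073 mol
Let x = n(LiOH), y = n(NaOH).
Titrant: 1x + 1y = 0.01073;  mass: 23.95x + 40.00y = 0.3297
Solving, x = 6.210 × 10^-3 mol, y = 4.524 × 10^-3 mol
mass of LiOH = 6.210 × 10^-3 × 23.95 = 0.1487 g
% LiOH = 0.1487 / 0.3297 × 100 = 45.11 %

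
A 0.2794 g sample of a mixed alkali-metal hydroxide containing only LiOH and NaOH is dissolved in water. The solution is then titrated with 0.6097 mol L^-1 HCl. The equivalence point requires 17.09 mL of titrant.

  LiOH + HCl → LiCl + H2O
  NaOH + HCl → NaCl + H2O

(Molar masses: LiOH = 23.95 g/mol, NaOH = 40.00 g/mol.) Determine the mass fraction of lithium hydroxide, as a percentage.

n(HCl) = 0.01709 × 0.6097 = 0.01042 mol
Let x = n(LiOH), y = n(NaOH).
Titrant: 1x + 1y = 0.01042;  mass: 23.95x + 40.00y = 0.2794
Solving, x = 8.560 × 10^-3 mol, y = 1.860 × 10^-3 mol
mass of LiOH = 8.560 × 10^-3 × 23.95 = 0.2050 g
% LiOH = 0.2050 / 0.2794 × 100 = 73.38 %

73.38 %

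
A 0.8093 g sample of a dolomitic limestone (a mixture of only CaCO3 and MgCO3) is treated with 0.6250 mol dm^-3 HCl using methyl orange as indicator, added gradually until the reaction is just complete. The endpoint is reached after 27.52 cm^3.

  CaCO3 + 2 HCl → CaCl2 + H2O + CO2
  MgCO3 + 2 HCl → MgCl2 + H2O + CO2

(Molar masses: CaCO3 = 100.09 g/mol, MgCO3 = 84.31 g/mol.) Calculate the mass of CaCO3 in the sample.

n(HCl) = 0.02752 × 0.6250 = 0.01720 mol
Let x = n(CaCO3), y = n(MgCO3).
Titrant: 2x + 2y = 0.01720;  mass: 100.09x + 84.31y = 0.8093
Solving, x = 5.338 × 10^-3 mol, y = 3.262 × 10^-3 mol
mass of CaCO3 = 5.338 × 10^-3 × 100.09 = 0.5343 g

0.5343 g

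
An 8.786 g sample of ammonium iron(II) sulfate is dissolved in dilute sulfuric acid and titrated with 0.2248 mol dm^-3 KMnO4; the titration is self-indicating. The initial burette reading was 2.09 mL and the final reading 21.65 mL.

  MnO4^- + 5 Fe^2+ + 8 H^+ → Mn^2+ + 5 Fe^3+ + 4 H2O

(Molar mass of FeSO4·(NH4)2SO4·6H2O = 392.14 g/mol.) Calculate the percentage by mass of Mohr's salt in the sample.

n(KMnO4) = 0.01956 L × 0.2248 mol/L = 4.397 × 10^-3 mol
From the 5:1 ratio, n(FeSO4·(NH4)2SO4·6H2O) = 5/1 × 4.397 × 10^-3 = 0.02199 mol
mass of FeSO4·(NH4)2SO4·6H2O = 0.02199 × 392.14 g/mol = 8.621 g
% FeSO4·(NH4)2SO4·6H2O = 8.621 / 8.786 × 100 = 98.13 %

98.13 %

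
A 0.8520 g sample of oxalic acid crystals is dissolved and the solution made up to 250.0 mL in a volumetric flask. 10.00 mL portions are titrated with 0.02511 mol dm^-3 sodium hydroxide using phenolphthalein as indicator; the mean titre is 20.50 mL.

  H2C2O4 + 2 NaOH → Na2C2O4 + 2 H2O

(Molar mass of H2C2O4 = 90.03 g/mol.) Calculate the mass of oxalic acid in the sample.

n(NaOH) per titration = 0.02050 × 0.02511 = 5.148 × 10^-4 mol
From the 1:2 ratio, n(H2C2O4) in each aliquot = 1/2 × 5.148 × 10^-4 = 2.574 × 10^-4 mol
n(H2C2O4) in the whole flask = 2.574 × 10^-4 × 250.0/10.00 = 6.434 × 10^-3 mol
mass of H2C2O4 = 6.434 × 10^-3 × 90.03 = 0.5793 g

0.5793 g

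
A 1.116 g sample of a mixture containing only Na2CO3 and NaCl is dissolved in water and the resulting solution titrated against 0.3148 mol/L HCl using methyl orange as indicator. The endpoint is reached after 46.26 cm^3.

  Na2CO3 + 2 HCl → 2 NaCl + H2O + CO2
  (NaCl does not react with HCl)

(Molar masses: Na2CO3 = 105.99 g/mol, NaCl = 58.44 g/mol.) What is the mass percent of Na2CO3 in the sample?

n(HCl) = 0.04626 × 0.3148 = 0.01456 mol
Let x = n(Na2CO3), y = n(NaCl).
Titrant: 2x = 0.01456;  mass: 105.99x + 58.44y = 1.116
Solving, x = 7.281 × 10^-3 mol, y = 5.891 × 10^-3 mol
mass of Na2CO3 = 7.281 × 10^-3 × 105.99 = 0.7717 g
% Na2CO3 = 0.7717 / 1.116 × 100 = 69.15 %

69.15 %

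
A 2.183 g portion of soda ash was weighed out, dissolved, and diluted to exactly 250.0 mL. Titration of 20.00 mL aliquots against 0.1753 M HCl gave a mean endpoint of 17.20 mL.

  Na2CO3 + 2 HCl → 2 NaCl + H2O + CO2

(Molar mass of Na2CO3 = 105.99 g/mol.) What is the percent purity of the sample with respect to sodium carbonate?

91.50 %

n(HCl) per titration = 0.01720 × 0.1753 = 3.015 × 10^-3 mol
From the 1:2 ratio, n(Na2CO3) in each aliquot = 1/2 × 3.015 × 10^-3 = 1.508 × 10^-3 mol
n(Na2CO3) in the whole flask = 1.508 × 10^-3 × 250.0/20.00 = 0.01884 mol
mass of Na2CO3 = 0.01884 × 105.99 = 1.997 g
% Na2CO3 = 1.997 / 2.183 × 100 = 91.50 %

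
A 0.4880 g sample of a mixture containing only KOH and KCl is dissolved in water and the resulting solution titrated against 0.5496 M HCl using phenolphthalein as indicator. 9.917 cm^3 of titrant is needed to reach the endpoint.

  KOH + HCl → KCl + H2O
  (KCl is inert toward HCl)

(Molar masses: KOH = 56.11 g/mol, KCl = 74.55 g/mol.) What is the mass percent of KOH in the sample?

62.67 %

n(HCl) = 0.009917 × 0.5496 = 5.450 × 10^-3 mol
Let x = n(KOH), y = n(KCl).
Titrant: 1x = 5.450 × 10^-3;  mass: 56.11x + 74.55y = 0.4880
Solving, x = 5.450 × 10^-3 mol, y = 2.444 × 10^-3 mol
mass of KOH = 5.450 × 10^-3 × 56.11 = 0.3058 g
% KOH = 0.3058 / 0.4880 × 100 = 62.67 %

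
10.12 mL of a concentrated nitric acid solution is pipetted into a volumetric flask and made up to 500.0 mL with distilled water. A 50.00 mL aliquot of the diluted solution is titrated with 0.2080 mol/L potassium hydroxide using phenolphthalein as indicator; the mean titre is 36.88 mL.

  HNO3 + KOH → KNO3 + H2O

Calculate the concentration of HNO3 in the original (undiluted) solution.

7.580 mol/L

n(KOH) = 0.03688 × 0.2080 = 7.671 × 10^-3 mol
n(HNO3) in the aliquot = 7.671 × 10^-3 mol (1:1 ratio)
[HNO3]_dilute = 7.671 × 10^-3 / 0.05000 = 0.1534 mol/L
Dilution factor = 500.0 / 10.12 = 49.41
[HNO3]_stock = 0.1534 × 49.41 = 7.580 mol/L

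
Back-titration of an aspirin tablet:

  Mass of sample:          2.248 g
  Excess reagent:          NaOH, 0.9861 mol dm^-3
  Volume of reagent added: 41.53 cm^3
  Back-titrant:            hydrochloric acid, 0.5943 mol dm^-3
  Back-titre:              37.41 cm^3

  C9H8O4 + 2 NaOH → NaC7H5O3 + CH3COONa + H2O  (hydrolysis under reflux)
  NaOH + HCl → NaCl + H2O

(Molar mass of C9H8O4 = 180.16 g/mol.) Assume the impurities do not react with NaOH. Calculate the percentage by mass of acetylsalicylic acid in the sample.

75.01 %

n(NaOH) added = 0.04153 × 0.9861 = 0.04095 mol
n(HCl) used in back-titration = 0.03741 × 0.5943 = 0.02223 mol
n(NaOH) left over = 0.02223 mol (1:1 ratio)
n(NaOH) consumed by analyte = 0.04095 − 0.02223 = 0.01872 mol
From the 1:2 ratio, n(C9H8O4) = 1/2 × 0.01872 = 9.360 × 10^-3 mol
mass of C9H8O4 = 9.360 × 10^-3 × 180.16 = 1.686 g
% C9H8O4 = 1.686 / 2.248 × 100 = 75.01 %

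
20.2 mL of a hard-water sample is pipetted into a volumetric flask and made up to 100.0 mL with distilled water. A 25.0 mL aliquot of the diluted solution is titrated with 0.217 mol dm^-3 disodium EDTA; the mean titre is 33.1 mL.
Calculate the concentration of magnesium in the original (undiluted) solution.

Mg^2+ + EDTA^4- → [Mg(EDTA)]^2-
n(EDTA) = 0.0331 × 0.217 = 7.18 × 10^-3 mol
n(Mg2+) in the aliquot = 7.18 × 10^-3 mol (1:1 ratio)
[Mg2+]_dilute = 7.18 × 10^-3 / 0.0250 = 0.287 mol/L
Dilution factor = 100.0 / 20.2 = 4.950
[Mg2+]_stock = 0.287 × 4.950 = 1.42 mol/L

1.42 mol/L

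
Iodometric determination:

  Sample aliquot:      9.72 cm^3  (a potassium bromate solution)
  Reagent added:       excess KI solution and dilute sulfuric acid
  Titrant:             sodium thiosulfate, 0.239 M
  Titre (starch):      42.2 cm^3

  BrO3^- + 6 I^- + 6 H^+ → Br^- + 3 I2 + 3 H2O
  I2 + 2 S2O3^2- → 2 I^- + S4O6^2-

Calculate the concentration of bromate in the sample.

n(S2O3^2-) = 0.0422 × 0.239 = 0.0101 mol
n(I2) = n(S2O3^2-)/2 = 5.04 × 10^-3 mol
From the 1:3 ratio, n(BrO3^-) in the aliquot = 1/3 × 5.04 × 10^-3 = 1.68 × 10^-3 mol
[BrO3^-] = 1.68 × 10^-3 / 0.00972 = 0.173 mol/L

0.173 M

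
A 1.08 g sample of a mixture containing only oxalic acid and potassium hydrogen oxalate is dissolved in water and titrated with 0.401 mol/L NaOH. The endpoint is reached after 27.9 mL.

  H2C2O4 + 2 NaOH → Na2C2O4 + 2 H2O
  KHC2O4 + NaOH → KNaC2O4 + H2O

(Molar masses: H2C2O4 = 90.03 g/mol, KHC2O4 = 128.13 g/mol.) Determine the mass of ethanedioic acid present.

n(NaOH) = 0.0279 × 0.401 = 0.0112 mol
Let x = n(H2C2O4), y = n(KHC2O4).
Titrant: 2x + 1y = 0.0112;  mass: 90.03x + 128.13y = 1.08
Solving, x = 2.13 × 10^-3 mol, y = 6.93 × 10^-3 mol
mass of H2C2O4 = 2.13 × 10^-3 × 90.03 = 0.191 g

0.191 g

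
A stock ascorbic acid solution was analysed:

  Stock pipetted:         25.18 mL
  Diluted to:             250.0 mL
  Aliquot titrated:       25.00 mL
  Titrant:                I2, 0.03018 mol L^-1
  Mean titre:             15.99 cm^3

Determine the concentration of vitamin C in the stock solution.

0.1917 mol/L

C6H8O6 + I2 → C6H6O6 + 2 HI
n(I2) = 0.01599 × 0.03018 = 4.826 × 10^-4 mol
n(C6H8O6) in the aliquot = 4.826 × 10^-4 mol (1:1 ratio)
[C6H8O6]_dilute = 4.826 × 10^-4 / 0.02500 = 0.01930 mol/L
Dilution factor = 250.0 / 25.18 = 9.929
[C6H8O6]_stock = 0.01930 × 9.929 = 0.1917 mol/L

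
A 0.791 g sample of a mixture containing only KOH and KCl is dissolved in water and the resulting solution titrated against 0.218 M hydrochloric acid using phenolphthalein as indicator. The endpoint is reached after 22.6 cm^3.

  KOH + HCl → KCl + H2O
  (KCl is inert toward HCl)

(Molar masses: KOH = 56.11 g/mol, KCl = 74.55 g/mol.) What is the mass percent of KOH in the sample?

n(HCl) = 0.0226 × 0.218 = 4.93 × 10^-3 mol
Let x = n(KOH), y = n(KCl).
Titrant: 1x = 4.93 × 10^-3;  mass: 56.11x + 74.55y = 0.791
Solving, x = 4.93 × 10^-3 mol, y = 6.90 × 10^-3 mol
mass of KOH = 4.93 × 10^-3 × 56.11 = 0.276 g
% KOH = 0.276 / 0.791 × 100 = 34.9 %

34.9 %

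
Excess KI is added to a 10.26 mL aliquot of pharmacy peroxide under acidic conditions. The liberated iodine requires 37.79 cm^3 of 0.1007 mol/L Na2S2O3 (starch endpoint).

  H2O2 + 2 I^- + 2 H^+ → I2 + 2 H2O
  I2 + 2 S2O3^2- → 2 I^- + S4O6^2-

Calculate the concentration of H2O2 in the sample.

n(S2O3^2-) = 0.03779 × 0.1007 = 3.805 × 10^-3 mol
n(I2) = n(S2O3^2-)/2 = 1.903 × 10^-3 mol
n(H2O2) in the aliquot = 1.903 × 10^-3 mol (1:1 ratio)
[H2O2] = 1.903 × 10^-3 / 0.01026 = 0.1855 mol/L

0.1855 mol/L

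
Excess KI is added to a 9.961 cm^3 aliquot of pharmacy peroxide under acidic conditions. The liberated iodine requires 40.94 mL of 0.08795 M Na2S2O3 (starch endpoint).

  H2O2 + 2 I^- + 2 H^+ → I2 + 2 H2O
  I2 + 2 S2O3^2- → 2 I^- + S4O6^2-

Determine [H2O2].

n(S2O3^2-) = 0.04094 × 0.08795 = 3.601 × 10^-3 mol
n(I2) = n(S2O3^2-)/2 = 1.800 × 10^-3 mol
n(H2O2) in the aliquot = 1.800 × 10^-3 mol (1:1 ratio)
[H2O2] = 1.800 × 10^-3 / 0.009961 = 0.1807 mol/L

0.1807 M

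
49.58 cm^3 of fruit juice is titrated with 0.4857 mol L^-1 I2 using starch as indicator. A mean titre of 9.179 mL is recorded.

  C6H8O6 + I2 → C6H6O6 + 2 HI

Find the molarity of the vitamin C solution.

0.08992 mol/L

n(I2) = 0.009179 L × 0.4857 mol/L = 4.458 × 10^-3 mol
n(C6H8O6) = 4.458 × 10^-3 mol (1:1 mole ratio)
[C6H8O6] = 4.458 × 10^-3 mol / 0.04958 L = 0.08992 mol/L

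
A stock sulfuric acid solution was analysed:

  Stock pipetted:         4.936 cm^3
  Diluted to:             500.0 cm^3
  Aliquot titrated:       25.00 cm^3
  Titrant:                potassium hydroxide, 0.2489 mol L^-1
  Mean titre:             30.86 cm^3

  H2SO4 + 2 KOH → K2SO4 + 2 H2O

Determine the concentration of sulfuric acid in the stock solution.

15.56 mol/L

n(KOH) = 0.03086 × 0.2489 = 7.681 × 10^-3 mol
From the 1:2 ratio, n(H2SO4) in the aliquot = 1/2 × 7.681 × 10^-3 = 3.841 × 10^-3 mol
[H2SO4]_dilute = 3.841 × 10^-3 / 0.02500 = 0.1536 mol/L
Dilution factor = 500.0 / 4.936 = 101.3
[H2SO4]_stock = 0.1536 × 101.3 = 15.56 mol/L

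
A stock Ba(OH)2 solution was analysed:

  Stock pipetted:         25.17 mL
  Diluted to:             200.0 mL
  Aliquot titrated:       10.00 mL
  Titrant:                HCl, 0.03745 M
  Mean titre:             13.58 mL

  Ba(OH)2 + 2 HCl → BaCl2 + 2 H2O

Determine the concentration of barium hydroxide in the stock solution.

n(HCl) = 0.01358 × 0.03745 = 5.086 × 10^-4 mol
From the 1:2 ratio, n(Ba(OH)2) in the aliquot = 1/2 × 5.086 × 10^-4 = 2.543 × 10^-4 mol
[Ba(OH)2]_dilute = 2.543 × 10^-4 / 0.01000 = 0.02543 mol/L
Dilution factor = 200.0 / 25.17 = 7.946
[Ba(OH)2]_stock = 0.02543 × 7.946 = 0.2021 mol/L

0.2021 M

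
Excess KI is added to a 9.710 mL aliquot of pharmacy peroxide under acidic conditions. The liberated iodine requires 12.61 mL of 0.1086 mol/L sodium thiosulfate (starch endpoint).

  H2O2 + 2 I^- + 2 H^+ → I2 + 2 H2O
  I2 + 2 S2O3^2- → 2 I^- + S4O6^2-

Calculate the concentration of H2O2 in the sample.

0.07052 mol/L

n(S2O3^2-) = 0.01261 × 0.1086 = 1.369 × 10^-3 mol
n(I2) = n(S2O3^2-)/2 = 6.847 × 10^-4 mol
n(H2O2) in the aliquot = 6.847 × 10^-4 mol (1:1 ratio)
[H2O2] = 6.847 × 10^-4 / 0.009710 = 0.07052 mol/L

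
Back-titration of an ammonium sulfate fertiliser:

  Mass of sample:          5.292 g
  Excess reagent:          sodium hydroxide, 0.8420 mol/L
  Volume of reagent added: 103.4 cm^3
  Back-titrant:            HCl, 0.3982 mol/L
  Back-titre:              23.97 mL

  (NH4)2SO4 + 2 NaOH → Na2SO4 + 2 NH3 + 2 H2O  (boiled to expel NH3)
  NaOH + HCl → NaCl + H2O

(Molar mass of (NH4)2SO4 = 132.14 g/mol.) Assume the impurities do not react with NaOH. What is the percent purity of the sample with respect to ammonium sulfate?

n(NaOH) added = 0.1034 × 0.8420 = 0.08706 mol
n(HCl) used in back-titration = 0.02397 × 0.3982 = 9.545 × 10^-3 mol
n(NaOH) left over = 9.545 × 10^-3 mol (1:1 ratio)
n(NaOH) consumed by analyte = 0.08706 − 9.545 × 10^-3 = 0.07752 mol
From the 1:2 ratio, n((NH4)2SO4) = 1/2 × 0.07752 = 0.03876 mol
mass of (NH4)2SO4 = 0.03876 × 132.14 = 5.122 g
% (NH4)2SO4 = 5.122 / 5.292 × 100 = 96.78 %

96.78 %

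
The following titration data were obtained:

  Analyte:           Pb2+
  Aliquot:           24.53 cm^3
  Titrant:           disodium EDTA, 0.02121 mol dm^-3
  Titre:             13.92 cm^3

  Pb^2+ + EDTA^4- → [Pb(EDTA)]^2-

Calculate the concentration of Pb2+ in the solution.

0.01204 mol/L

n(EDTA) = 0.01392 L × 0.02121 mol/L = 2.952 × 10^-4 mol
n(Pb2+) = 2.952 × 10^-4 mol (1:1 mole ratio)
[Pb2+] = 2.952 × 10^-4 mol / 0.02453 L = 0.01204 mol/L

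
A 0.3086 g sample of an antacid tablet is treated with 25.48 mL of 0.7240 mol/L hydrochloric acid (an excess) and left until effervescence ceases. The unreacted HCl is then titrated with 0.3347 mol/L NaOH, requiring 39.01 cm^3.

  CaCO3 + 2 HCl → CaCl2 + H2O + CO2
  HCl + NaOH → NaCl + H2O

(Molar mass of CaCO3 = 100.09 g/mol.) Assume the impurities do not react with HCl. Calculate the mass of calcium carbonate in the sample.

n(HCl) added = 0.02548 × 0.7240 = 0.01845 mol
n(NaOH) used in back-titration = 0.03901 × 0.3347 = 0.01306 mol
n(HCl) left over = 0.01306 mol (1:1 ratio)
n(HCl) consumed by analyte = 0.01845 − 0.01306 = 5.391 × 10^-3 mol
From the 1:2 ratio, n(CaCO3) = 1/2 × 5.391 × 10^-3 = 2.695 × 10^-3 mol
mass of CaCO3 = 2.695 × 10^-3 × 100.09 = 0.2698 g

0.2698 g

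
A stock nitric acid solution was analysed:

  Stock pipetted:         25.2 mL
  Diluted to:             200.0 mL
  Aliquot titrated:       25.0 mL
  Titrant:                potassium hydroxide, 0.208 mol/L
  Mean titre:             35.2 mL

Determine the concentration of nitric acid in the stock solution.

HNO3 + KOH → KNO3 + H2O
n(KOH) = 0.0352 × 0.208 = 7.32 × 10^-3 mol
n(HNO3) in the aliquot = 7.32 × 10^-3 mol (1:1 ratio)
[HNO3]_dilute = 7.32 × 10^-3 / 0.0250 = 0.293 mol/L
Dilution factor = 200.0 / 25.2 = 7.937
[HNO3]_stock = 0.293 × 7.937 = 2.32 mol/L

2.32 mol/L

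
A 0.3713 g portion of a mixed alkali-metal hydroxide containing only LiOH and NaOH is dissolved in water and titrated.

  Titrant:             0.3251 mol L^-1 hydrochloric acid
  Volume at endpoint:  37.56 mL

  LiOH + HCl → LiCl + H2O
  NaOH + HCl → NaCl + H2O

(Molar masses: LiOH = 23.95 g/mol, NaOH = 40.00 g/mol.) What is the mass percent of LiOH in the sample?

n(HCl) = 0.03756 × 0.3251 = 0.01221 mol
Let x = n(LiOH), y = n(NaOH).
Titrant: 1x + 1y = 0.01221;  mass: 23.95x + 40.00y = 0.3713
Solving, x = 7.298 × 10^-3 mol, y = 4.913 × 10^-3 mol
mass of LiOH = 7.298 × 10^-3 × 23.95 = 0.1748 g
% LiOH = 0.1748 / 0.3713 × 100 = 47.07 %

47.07 %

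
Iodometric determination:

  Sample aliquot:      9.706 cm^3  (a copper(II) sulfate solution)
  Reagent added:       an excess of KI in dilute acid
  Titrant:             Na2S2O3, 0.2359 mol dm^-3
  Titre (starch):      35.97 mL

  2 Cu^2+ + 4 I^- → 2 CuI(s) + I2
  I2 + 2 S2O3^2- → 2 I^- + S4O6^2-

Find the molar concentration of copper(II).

0.8742 mol/L

n(S2O3^2-) = 0.03597 × 0.2359 = 8.485 × 10^-3 mol
n(I2) = n(S2O3^2-)/2 = 4.243 × 10^-3 mol
From the 2:1 ratio, n(Cu2+) in the aliquot = 2/1 × 4.243 × 10^-3 = 8.485 × 10^-3 mol
[Cu2+] = 8.485 × 10^-3 / 0.009706 = 0.8742 mol/L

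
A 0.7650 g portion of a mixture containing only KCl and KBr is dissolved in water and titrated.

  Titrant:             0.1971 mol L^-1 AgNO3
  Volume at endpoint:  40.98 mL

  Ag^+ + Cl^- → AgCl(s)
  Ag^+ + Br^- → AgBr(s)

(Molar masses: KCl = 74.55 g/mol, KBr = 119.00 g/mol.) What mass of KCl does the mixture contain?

0.3290 g

n(AgNO3) = 0.04098 × 0.1971 = 8.077 × 10^-3 mol
Let x = n(KCl), y = n(KBr).
Titrant: 1x + 1y = 8.077 × 10^-3;  mass: 74.55x + 119.00y = 0.7650
Solving, x = 4.414 × 10^-3 mol, y = 3.664 × 10^-3 mol
mass of KCl = 4.414 × 10^-3 × 74.55 = 0.3290 g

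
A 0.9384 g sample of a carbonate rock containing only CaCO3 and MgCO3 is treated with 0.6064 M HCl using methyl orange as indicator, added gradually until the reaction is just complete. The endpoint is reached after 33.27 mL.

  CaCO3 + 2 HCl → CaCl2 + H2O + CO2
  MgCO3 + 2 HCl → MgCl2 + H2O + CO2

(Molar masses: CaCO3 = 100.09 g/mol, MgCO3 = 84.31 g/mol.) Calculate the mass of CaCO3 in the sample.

n(HCl) = 0.03327 × 0.6064 = 0.02017 mol
Let x = n(CaCO3), y = n(MgCO3).
Titrant: 2x + 2y = 0.02017;  mass: 100.09x + 84.31y = 0.9384
Solving, x = 5.572 × 10^-3 mol, y = 4.515 × 10^-3 mol
mass of CaCO3 = 5.572 × 10^-3 × 100.09 = 0.5577 g

0.5577 g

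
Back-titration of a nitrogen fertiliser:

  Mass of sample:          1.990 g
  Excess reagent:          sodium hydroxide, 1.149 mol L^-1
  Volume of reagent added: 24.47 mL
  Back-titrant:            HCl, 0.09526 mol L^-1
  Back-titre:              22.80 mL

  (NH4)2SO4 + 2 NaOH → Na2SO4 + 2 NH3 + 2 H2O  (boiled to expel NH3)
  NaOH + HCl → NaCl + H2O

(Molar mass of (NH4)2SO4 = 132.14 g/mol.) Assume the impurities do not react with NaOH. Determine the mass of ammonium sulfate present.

n(NaOH) added = 0.02447 × 1.149 = 0.02812 mol
n(HCl) used in back-titration = 0.02280 × 0.09526 = 2.172 × 10^-3 mol
n(NaOH) left over = 2.172 × 10^-3 mol (1:1 ratio)
n(NaOH) consumed by analyte = 0.02812 − 2.172 × 10^-3 = 0.02594 mol
From the 1:2 ratio, n((NH4)2SO4) = 1/2 × 0.02594 = 0.01297 mol
mass of (NH4)2SO4 = 0.01297 × 132.14 = 1.714 g

1.714 g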